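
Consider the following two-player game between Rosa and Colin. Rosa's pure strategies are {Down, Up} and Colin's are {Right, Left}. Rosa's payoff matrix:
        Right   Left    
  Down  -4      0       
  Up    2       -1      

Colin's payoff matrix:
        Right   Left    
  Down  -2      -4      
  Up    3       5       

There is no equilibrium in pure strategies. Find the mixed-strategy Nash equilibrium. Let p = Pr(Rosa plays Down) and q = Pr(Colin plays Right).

p = 1/2, q = 1/7

For Colin to be willing to mix, Colin must be indifferent between Right and Left, which pins down Rosa's mix.
  Colin's expected payoff from Right: p·(-2) + (1−p)·3 = -5p + 3
  Colin's expected payoff from Left: p·(-4) + (1−p)·5 = -9p + 5
  -5p + 3 = -9p + 5  ⇒  4p = 2  ⇒  p = 1/2.
For Rosa to be willing to mix, Rosa must be indifferent between Down and Up, which pins down Colin's mix.
  Rosa's expected payoff from Down: q·(-4) + (1−q)·0 = -4q
  Rosa's expected payoff from Up: q·2 + (1−q)·(-1) = 3q - 1
  -4q = 3q - 1  ⇒  -7q = -1  ⇒  q = 1/7.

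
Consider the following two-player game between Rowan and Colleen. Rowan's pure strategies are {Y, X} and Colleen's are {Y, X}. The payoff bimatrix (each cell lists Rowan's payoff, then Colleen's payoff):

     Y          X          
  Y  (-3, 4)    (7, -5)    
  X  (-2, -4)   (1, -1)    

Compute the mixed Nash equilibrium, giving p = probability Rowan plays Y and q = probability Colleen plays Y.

For Colleen to be willing to mix, Colleen must be indifferent between Y and X, which pins down Rowan's mix.
  Colleen's payoff from Y: p·4 + (1−p)·(-4) = 8p - 4
  Colleen's payoff from X: p·(-5) + (1−p)·(-1) = -4p - 1
  8p - 4 = -4p - 1  ⇒  12p = 3  ⇒  p = 1/4.
Colleen's mix must leave Rowan indifferent between Y and X.
  Rowan's payoff from Y: q·(-3) + (1−q)·7 = -10q + 7
  Rowan's payoff from X: q·(-2) + (1−q)·1 = -3q + 1
  -10q + 7 = -3q + 1  ⇒  -7q = -6  ⇒  q = 6/7.

p = 1/4, q = 6/7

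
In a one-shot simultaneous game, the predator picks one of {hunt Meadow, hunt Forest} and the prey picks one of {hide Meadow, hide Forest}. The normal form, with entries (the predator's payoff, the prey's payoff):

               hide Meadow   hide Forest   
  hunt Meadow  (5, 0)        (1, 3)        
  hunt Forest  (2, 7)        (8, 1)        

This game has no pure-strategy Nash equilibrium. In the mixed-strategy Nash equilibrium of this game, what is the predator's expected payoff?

For the predator to be willing to mix, the predator must be indifferent between hunt Meadow and hunt Forest, which pins down the prey's mix.
  the predator's payoff from hunt Meadow: q·5 + (1−q)·1 = 4q + 1
  the predator's payoff from hunt Forest: q·2 + (1−q)·8 = -6q + 8
  4q + 1 = -6q + 8  ⇒  10q = 7  ⇒  q = 7/10.
At equilibrium the predator is indifferent across rows, so the predator's payoff equals the payoff from hunt Meadow: (7/10)·5 + (3/10)·1 = 19/5.

19/5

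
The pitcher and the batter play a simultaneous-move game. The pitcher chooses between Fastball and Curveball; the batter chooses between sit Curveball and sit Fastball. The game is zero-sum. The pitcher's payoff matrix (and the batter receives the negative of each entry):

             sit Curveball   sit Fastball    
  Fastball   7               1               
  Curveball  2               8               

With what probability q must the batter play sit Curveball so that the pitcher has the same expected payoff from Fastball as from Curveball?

q = 7/12

In a mixed equilibrium the pitcher is indifferent between Fastball and Curveball; this condition fixes q.
  the pitcher's expected payoff from Fastball: q·7 + (1−q)·1 = 6q + 1
  the pitcher's expected payoff from Curveball: q·2 + (1−q)·8 = -6q + 8
  6q + 1 = -6q + 8  ⇒  12q = 7  ⇒  q = 7/12.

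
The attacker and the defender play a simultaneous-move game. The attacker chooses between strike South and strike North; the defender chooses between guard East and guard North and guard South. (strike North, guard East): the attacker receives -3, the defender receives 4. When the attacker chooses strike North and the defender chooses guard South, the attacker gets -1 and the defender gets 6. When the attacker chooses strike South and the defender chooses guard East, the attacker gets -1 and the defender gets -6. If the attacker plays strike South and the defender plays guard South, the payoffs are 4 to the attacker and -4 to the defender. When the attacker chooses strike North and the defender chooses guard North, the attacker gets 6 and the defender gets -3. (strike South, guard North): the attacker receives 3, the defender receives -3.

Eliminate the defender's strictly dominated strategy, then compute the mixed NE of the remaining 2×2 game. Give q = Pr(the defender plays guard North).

q = 5/8

The defender's strategy guard East is strictly dominated by guard South: -4 > -6 and 6 > 4. Eliminate guard East.
For the attacker to be willing to mix, the attacker must be indifferent between strike South and strike North, which pins down the defender's mix.
  the attacker's payoff to strike South: q·3 + (1−q)·4 = -q + 4
  the attacker's payoff to strike North: q·6 + (1−q)·(-1) = 7q - 1
  -q + 4 = 7q - 1  ⇒  -8q = -5  ⇒  q = 5/8.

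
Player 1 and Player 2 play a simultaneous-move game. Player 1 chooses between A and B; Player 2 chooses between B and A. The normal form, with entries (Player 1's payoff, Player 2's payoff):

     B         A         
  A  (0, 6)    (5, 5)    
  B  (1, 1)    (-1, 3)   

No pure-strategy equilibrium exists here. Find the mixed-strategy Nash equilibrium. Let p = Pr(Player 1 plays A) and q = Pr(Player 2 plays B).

p = 2/3, q = 6/7

In a mixed equilibrium Player 2 is indifferent between B and A; this condition fixes p.
  Player 2's expected payoff from B: p·6 + (1−p)·1 = 5p + 1
  Player 2's expected payoff from A: p·5 + (1−p)·3 = 2p + 3
  5p + 1 = 2p + 3  ⇒  3p = 2  ⇒  p = 2/3.
Set Player 1's expected payoff from A equal to that from B:
  Player 1's expected payoff from A: q·0 + (1−q)·5 = -5q + 5
  Player 1's expected payoff from B: q·1 + (1−q)·(-1) = 2q - 1
  -5q + 5 = 2q - 1  ⇒  -7q = -6  ⇒  q = 6/7.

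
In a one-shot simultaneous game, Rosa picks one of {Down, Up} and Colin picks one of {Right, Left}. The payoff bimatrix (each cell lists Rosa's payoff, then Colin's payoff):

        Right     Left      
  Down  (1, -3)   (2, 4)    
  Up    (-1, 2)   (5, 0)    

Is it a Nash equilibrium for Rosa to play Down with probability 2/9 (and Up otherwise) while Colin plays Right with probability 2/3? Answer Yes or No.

Given Colin's mix q = 2/3, Rosa's payoff from Down is 4/3 but from Up is 1. Rosa strictly prefers Down, so Rosa would not mix.
So the proposed profile is not a Nash equilibrium.

No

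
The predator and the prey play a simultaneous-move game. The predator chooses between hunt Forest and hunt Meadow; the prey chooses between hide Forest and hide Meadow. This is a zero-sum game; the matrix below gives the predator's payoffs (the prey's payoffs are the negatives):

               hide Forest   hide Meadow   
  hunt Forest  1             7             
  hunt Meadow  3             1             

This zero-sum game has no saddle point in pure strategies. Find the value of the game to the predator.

v = 5/2

The predator's indifference between hunt Forest and hunt Meadow determines the prey's mixing probability q:
  the predator's expected payoff from hunt Forest: q·1 + (1−q)·7 = -6q + 7
  the predator's expected payoff from hunt Meadow: q·3 + (1−q)·1 = 2q + 1
  -6q + 7 = 2q + 1  ⇒  -8q = -6  ⇒  q = 3/4.
The value is the predator's expected payoff against this mix (using hunt Forest): (3/4)·1 + (1/4)·7 = 5/2.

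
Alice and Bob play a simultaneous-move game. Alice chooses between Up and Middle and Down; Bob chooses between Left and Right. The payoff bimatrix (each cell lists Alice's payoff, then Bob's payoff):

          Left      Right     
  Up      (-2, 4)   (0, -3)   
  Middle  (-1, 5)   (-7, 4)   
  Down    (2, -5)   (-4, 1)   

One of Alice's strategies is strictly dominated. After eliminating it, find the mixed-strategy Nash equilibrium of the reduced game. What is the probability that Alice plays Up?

p = 6/13

Alice's strategy Middle is strictly dominated by Down: 2 > -1 and -4 > -7. Eliminate Middle.
Alice's mix must leave Bob indifferent between Left and Right.
  Bob's payoff to Left: p·4 + (1−p)·(-5) = 9p - 5
  Bob's payoff to Right: p·(-3) + (1−p)·1 = -4p + 1
  9p - 5 = -4p + 1  ⇒  13p = 6  ⇒  p = 6/13.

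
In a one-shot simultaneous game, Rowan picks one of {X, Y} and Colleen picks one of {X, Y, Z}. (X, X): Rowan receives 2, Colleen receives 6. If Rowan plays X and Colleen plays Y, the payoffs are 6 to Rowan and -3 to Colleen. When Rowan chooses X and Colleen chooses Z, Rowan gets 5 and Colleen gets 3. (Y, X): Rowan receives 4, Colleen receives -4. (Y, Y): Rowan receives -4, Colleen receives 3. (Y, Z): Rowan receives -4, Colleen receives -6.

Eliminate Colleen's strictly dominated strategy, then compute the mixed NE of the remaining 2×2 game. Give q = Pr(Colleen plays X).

Colleen's strategy Z is strictly dominated by X: 6 > 3 and -4 > -6. Eliminate Z.
In a mixed equilibrium Rowan is indifferent between X and Y; this condition fixes q.
  Rowan's expected payoff from X: q·2 + (1−q)·6 = -4q + 6
  Rowan's expected payoff from Y: q·4 + (1−q)·(-4) = 8q - 4
  -4q + 6 = 8q - 4  ⇒  -12q = -10  ⇒  q = 5/6.

q = 5/6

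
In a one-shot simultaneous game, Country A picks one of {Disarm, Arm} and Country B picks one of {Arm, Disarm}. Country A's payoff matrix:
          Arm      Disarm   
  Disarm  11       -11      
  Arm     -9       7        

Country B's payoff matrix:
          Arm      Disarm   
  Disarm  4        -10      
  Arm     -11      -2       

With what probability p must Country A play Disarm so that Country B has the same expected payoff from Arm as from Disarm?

p = 9/23

In a mixed equilibrium Country B is indifferent between Arm and Disarm; this condition fixes p.
  Country B's payoff to Arm: p·4 + (1−p)·(-11) = 15p - 11
  Country B's payoff to Disarm: p·(-10) + (1−p)·(-2) = -8p - 2
  15p - 11 = -8p - 2  ⇒  23p = 9  ⇒  p = 9/23.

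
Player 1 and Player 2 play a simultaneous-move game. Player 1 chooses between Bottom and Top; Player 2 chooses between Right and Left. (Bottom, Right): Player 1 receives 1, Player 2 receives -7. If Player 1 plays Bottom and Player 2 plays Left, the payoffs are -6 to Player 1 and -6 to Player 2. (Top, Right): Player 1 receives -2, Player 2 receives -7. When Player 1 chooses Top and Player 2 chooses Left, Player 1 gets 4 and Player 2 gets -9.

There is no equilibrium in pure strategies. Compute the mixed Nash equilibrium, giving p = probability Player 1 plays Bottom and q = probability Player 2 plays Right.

p = 2/3, q = 10/13

Player 2's indifference between Right and Left determines Player 1's mixing probability p:
  Player 2's payoff to Right: p·(-7) + (1−p)·(-7) = -7
  Player 2's payoff to Left: p·(-6) + (1−p)·(-9) = 3p - 9
  -7 = 3p - 9  ⇒  -3p = -2  ⇒  p = 2/3.
Set Player 1's expected payoff from Bottom equal to that from Top:
  Player 1's expected payoff from Bottom: q·1 + (1−q)·(-6) = 7q - 6
  Player 1's expected payoff from Top: q·(-2) + (1−q)·4 = -6q + 4
  7q - 6 = -6q + 4  ⇒  13q = 10  ⇒  q = 10/13.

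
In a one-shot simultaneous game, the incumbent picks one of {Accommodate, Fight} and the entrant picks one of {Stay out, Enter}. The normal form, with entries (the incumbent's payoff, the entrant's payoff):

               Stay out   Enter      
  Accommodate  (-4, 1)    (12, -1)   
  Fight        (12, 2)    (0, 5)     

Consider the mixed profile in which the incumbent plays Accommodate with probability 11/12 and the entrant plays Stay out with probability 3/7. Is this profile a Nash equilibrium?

Given the incumbent's mix p = 11/12, the entrant's payoff from Stay out is 13/12 but from Enter is -1/2. The entrant strictly prefers Stay out, so the entrant would not mix.
So the proposed profile is not a Nash equilibrium.

No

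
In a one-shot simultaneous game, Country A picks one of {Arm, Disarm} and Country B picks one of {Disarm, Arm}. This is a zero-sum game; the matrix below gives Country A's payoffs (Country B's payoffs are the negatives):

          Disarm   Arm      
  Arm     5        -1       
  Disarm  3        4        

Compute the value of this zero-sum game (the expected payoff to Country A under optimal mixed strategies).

v = 23/7

For Country A to be willing to mix, Country A must be indifferent between Arm and Disarm, which pins down Country B's mix.
  Country A's payoff from Arm: q·5 + (1−q)·(-1) = 6q - 1
  Country A's payoff from Disarm: q·3 + (1−q)·4 = -q + 4
  6q - 1 = -q + 4  ⇒  7q = 5  ⇒  q = 5/7.
The value is Country A's expected payoff against this mix (using Arm): (5/7)·5 + (2/7)·(-1) = 23/7.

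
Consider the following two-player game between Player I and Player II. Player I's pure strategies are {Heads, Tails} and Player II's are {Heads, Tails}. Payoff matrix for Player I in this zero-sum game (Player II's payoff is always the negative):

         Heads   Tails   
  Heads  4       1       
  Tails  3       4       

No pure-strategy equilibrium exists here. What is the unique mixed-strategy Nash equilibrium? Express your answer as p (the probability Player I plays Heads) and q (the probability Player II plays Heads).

In a mixed equilibrium Player II is indifferent between Heads and Tails; this condition fixes p.
  Player II's expected payoff from Heads: p·(-4) + (1−p)·(-3) = -p - 3
  Player II's expected payoff from Tails: p·(-1) + (1−p)·(-4) = 3p - 4
  -p - 3 = 3p - 4  ⇒  -4p = -1  ⇒  p = 1/4.
In a mixed equilibrium Player I is indifferent between Heads and Tails; this condition fixes q.
  Player I's expected payoff from Heads: q·4 + (1−q)·1 = 3q + 1
  Player I's expected payoff from Tails: q·3 + (1−q)·4 = -q + 4
  3q + 1 = -q + 4  ⇒  4q = 3  ⇒  q = 3/4.

p = 1/4, q = 3/4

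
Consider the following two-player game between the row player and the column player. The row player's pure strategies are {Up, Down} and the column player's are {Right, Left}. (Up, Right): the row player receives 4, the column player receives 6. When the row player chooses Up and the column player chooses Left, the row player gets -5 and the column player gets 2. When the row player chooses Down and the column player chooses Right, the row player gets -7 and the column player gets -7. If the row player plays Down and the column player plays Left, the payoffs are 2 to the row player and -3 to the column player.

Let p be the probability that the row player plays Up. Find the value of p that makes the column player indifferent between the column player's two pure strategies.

The row player's mix must leave the column player indifferent between Right and Left.
  the column player's payoff from Right: p·6 + (1−p)·(-7) = 13p - 7
  the column player's payoff from Left: p·2 + (1−p)·(-3) = 5p - 3
  13p - 7 = 5p - 3  ⇒  8p = 4  ⇒  p = 1/2.

p = 1/2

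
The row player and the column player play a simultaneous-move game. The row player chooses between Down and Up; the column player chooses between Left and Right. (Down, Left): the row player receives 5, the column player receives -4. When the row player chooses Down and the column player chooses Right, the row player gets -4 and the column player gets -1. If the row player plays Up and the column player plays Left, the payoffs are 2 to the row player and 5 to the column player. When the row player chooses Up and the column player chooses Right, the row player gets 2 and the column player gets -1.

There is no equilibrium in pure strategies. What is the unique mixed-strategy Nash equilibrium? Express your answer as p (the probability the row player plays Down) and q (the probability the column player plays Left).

p = 2/3, q = 2/3

In a mixed equilibrium the column player is indifferent between Left and Right; this condition fixes p.
  the column player's expected payoff from Left: p·(-4) + (1−p)·5 = -9p + 5
  the column player's expected payoff from Right: p·(-1) + (1−p)·(-1) = -1
  -9p + 5 = -1  ⇒  -9p = -6  ⇒  p = 2/3.
The row player's indifference between Down and Up determines the column player's mixing probability q:
  the row player's expected payoff from Down: q·5 + (1−q)·(-4) = 9q - 4
  the row player's expected payoff from Up: q·2 + (1−q)·2 = 2
  9q - 4 = 2  ⇒  9q = 6  ⇒  q = 2/3.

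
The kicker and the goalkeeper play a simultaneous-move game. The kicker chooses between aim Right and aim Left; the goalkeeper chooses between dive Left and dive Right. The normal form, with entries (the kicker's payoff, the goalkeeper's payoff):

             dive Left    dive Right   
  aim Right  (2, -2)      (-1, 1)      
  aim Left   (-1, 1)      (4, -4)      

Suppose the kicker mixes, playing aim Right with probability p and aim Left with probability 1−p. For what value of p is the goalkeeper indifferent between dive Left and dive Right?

p = 5/8

The kicker's mix must leave the goalkeeper indifferent between dive Left and dive Right.
  the goalkeeper's payoff to dive Left: p·(-2) + (1−p)·1 = -3p + 1
  the goalkeeper's payoff to dive Right: p·1 + (1−p)·(-4) = 5p - 4
  -3p + 1 = 5p - 4  ⇒  -8p = -5  ⇒  p = 5/8.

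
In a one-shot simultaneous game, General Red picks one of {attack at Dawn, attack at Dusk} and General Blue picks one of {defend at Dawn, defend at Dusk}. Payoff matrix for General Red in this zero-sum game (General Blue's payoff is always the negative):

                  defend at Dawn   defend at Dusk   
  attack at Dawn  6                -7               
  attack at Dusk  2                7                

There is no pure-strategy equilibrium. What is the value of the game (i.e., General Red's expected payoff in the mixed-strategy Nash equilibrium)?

v = 28/9

In a mixed equilibrium General Red is indifferent between attack at Dawn and attack at Dusk; this condition fixes q.
  General Red's payoff from attack at Dawn: q·6 + (1−q)·(-7) = 13q - 7
  General Red's payoff from attack at Dusk: q·2 + (1−q)·7 = -5q + 7
  13q - 7 = -5q + 7  ⇒  18q = 14  ⇒  q = 7/9.
The value is General Red's expected payoff against this mix (using attack at Dawn): (7/9)·6 + (2/9)·(-7) = 28/9.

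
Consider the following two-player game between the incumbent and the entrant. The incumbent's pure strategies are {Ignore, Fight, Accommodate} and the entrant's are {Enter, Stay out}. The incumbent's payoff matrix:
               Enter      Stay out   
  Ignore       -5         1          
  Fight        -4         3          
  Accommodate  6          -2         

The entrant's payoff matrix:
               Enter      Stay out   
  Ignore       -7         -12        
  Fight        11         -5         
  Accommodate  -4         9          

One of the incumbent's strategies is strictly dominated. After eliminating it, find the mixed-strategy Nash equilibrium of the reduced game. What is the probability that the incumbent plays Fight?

The incumbent's strategy Ignore is strictly dominated by Fight: -4 > -5 and 3 > 1. Eliminate Ignore.
The incumbent's mix must leave the entrant indifferent between Enter and Stay out.
  the entrant's payoff from Enter: p·11 + (1−p)·(-4) = 15p - 4
  the entrant's payoff from Stay out: p·(-5) + (1−p)·9 = -14p + 9
  15p - 4 = -14p + 9  ⇒  29p = 13  ⇒  p = 13/29.

p = 13/29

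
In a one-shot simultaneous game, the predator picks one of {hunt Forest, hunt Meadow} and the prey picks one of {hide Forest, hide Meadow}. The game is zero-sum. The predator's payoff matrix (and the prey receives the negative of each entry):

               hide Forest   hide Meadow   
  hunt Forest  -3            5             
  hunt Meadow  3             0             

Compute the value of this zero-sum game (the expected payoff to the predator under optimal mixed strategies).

Set the predator's expected payoff from hunt Forest equal to that from hunt Meadow:
  the predator's expected payoff from hunt Forest: q·(-3) + (1−q)·5 = -8q + 5
  the predator's expected payoff from hunt Meadow: q·3 + (1−q)·0 = 3q
  -8q + 5 = 3q  ⇒  -11q = -5  ⇒  q = 5/11.
The value is the predator's expected payoff against this mix (using hunt Forest): (5/11)·(-3) + (6/11)·5 = 15/11.

v = 15/11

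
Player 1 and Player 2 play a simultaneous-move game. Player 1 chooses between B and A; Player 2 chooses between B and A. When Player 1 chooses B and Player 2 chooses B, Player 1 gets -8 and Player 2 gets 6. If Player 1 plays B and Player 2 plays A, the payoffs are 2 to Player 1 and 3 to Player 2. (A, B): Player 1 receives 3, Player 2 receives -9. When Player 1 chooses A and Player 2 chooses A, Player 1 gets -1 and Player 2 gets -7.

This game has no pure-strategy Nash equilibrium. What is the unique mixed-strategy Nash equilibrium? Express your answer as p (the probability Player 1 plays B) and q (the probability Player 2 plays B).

Set Player 2's expected payoff from B equal to that from A:
  Player 2's payoff to B: p·6 + (1−p)·(-9) = 15p - 9
  Player 2's payoff to A: p·3 + (1−p)·(-7) = 10p - 7
  15p - 9 = 10p - 7  ⇒  5p = 2  ⇒  p = 2/5.
Set Player 1's expected payoff from B equal to that from A:
  Player 1's payoff from B: q·(-8) + (1−q)·2 = -10q + 2
  Player 1's payoff from A: q·3 + (1−q)·(-1) = 4q - 1
  -10q + 2 = 4q - 1  ⇒  -14q = -3  ⇒  q = 3/14.

p = 2/5, q = 3/14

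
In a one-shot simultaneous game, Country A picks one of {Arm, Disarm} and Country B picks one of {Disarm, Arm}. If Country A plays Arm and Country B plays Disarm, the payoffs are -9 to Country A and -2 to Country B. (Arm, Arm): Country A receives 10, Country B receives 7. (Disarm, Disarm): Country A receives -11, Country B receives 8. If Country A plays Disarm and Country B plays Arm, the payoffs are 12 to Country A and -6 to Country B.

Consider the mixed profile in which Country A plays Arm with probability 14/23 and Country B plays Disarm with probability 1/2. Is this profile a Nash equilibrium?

Check Country B's indifference given Country A's mix p = 14/23:
  payoff from Disarm = 44/23; payoff from Arm = 44/23 — equal.
Check Country A's indifference given Country B's mix q = 1/2:
  payoff from Arm = 1/2; payoff from Disarm = 1/2 — equal.
Both players are indifferent, so neither can profitably deviate.

Yes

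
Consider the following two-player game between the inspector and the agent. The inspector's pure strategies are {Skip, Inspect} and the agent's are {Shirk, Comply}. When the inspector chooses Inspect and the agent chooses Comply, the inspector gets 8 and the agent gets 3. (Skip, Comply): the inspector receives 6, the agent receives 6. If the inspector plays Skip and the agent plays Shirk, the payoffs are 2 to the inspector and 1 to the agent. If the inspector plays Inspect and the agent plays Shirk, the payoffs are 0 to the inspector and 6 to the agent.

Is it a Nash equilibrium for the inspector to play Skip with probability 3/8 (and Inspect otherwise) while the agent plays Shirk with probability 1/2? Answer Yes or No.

Check the agent's indifference given the inspector's mix p = 3/8:
  payoff from Shirk = 33/8; payoff from Comply = 33/8 — equal.
Check the inspector's indifference given the agent's mix q = 1/2:
  payoff from Skip = 4; payoff from Inspect = 4 — equal.
Both players are indifferent, so neither can profitably deviate.

Yes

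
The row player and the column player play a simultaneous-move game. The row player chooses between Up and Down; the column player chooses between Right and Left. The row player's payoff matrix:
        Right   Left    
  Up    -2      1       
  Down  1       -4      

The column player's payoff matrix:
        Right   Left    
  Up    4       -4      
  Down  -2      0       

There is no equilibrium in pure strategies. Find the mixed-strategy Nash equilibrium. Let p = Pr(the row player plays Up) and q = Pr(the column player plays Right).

In a mixed equilibrium the column player is indifferent between Right and Left; this condition fixes p.
  the column player's expected payoff from Right: p·4 + (1−p)·(-2) = 6p - 2
  the column player's expected payoff from Left: p·(-4) + (1−p)·0 = -4p
  6p - 2 = -4p  ⇒  10p = 2  ⇒  p = 1/5.
The row player's indifference between Up and Down determines the column player's mixing probability q:
  the row player's expected payoff from Up: q·(-2) + (1−q)·1 = -3q + 1
  the row player's expected payoff from Down: q·1 + (1−q)·(-4) = 5q - 4
  -3q + 1 = 5q - 4  ⇒  -8q = -5  ⇒  q = 5/8.

p = 1/5, q = 5/8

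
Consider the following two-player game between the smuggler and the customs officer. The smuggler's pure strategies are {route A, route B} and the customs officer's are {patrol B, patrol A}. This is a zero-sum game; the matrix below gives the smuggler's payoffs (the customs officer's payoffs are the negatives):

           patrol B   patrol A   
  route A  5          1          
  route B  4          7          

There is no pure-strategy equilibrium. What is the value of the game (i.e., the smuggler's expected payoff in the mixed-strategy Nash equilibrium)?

v = 31/7

In a mixed equilibrium the smuggler is indifferent between route A and route B; this condition fixes q.
  the smuggler's expected payoff from route A: q·5 + (1−q)·1 = 4q + 1
  the smuggler's expected payoff from route B: q·4 + (1−q)·7 = -3q + 7
  4q + 1 = -3q + 7  ⇒  7q = 6  ⇒  q = 6/7.
The value is the smuggler's expected payoff against this mix (using route A): (6/7)·5 + (1/7)·1 = 31/7.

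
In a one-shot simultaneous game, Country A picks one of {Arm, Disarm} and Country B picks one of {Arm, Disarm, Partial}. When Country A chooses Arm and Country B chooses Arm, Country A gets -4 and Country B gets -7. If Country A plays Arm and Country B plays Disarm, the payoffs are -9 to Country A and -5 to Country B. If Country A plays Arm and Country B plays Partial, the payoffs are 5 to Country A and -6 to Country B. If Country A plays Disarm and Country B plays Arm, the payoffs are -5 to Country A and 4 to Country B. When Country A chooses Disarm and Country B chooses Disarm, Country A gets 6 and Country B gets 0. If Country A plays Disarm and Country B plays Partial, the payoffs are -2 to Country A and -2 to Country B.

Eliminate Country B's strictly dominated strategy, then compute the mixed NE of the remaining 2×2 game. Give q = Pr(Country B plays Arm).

Country B's strategy Partial is strictly dominated by Disarm: -5 > -6 and 0 > -2. Eliminate Partial.
Country A's indifference between Arm and Disarm determines Country B's mixing probability q:
  Country A's expected payoff from Arm: q·(-4) + (1−q)·(-9) = 5q - 9
  Country A's expected payoff from Disarm: q·(-5) + (1−q)·6 = -11q + 6
  5q - 9 = -11q + 6  ⇒  16q = 15  ⇒  q = 15/16.

q = 15/16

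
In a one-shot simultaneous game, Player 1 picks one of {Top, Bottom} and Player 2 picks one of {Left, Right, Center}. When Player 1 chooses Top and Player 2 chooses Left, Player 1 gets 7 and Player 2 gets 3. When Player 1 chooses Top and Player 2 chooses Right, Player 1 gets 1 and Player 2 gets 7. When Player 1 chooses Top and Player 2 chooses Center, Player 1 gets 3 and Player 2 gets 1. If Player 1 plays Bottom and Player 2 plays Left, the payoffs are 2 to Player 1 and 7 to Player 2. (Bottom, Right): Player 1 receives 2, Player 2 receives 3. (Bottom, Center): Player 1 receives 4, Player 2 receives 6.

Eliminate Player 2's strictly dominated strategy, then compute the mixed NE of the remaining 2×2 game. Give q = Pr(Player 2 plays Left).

Player 2's strategy Center is strictly dominated by Left: 3 > 1 and 7 > 6. Eliminate Center.
Player 1's indifference between Top and Bottom determines Player 2's mixing probability q:
  Player 1's payoff from Top: q·7 + (1−q)·1 = 6q + 1
  Player 1's payoff from Bottom: q·2 + (1−q)·2 = 2
  6q + 1 = 2  ⇒  6q = 1  ⇒  q = 1/6.

q = 1/6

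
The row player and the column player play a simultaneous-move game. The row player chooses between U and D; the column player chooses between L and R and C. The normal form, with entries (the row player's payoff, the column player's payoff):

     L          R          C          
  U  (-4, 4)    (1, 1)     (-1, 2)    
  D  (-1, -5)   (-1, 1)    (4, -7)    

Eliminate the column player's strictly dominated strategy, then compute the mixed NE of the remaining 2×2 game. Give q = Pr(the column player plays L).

The column player's strategy C is strictly dominated by L: 4 > 2 and -5 > -7. Eliminate C.
The column player's mix must leave the row player indifferent between U and D.
  the row player's expected payoff from U: q·(-4) + (1−q)·1 = -5q + 1
  the row player's expected payoff from D: q·(-1) + (1−q)·(-1) = -1
  -5q + 1 = -1  ⇒  -5q = -2  ⇒  q = 2/5.

q = 2/5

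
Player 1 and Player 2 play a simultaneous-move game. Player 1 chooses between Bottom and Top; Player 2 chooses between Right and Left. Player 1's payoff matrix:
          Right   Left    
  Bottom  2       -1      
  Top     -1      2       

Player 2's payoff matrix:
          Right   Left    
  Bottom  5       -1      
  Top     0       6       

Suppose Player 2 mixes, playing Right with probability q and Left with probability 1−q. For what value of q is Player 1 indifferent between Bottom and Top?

For Player 1 to be willing to mix, Player 1 must be indifferent between Bottom and Top, which pins down Player 2's mix.
  Player 1's payoff from Bottom: q·2 + (1−q)·(-1) = 3q - 1
  Player 1's payoff from Top: q·(-1) + (1−q)·2 = -3q + 2
  3q - 1 = -3q + 2  ⇒  6q = 3  ⇒  q = 1/2.

q = 1/2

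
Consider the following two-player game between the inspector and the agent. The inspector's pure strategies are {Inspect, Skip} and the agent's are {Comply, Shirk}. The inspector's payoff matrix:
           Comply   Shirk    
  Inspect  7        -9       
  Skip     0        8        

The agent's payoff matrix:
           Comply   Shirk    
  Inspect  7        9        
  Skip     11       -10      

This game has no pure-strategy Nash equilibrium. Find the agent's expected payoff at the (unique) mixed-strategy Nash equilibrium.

In a mixed equilibrium the agent is indifferent between Comply and Shirk; this condition fixes p.
  the agent's payoff from Comply: p·7 + (1−p)·11 = -4p + 11
  the agent's payoff from Shirk: p·9 + (1−p)·(-10) = 19p - 10
  -4p + 11 = 19p - 10  ⇒  -23p = -21  ⇒  p = 21/23.
At equilibrium the agent is indifferent across columns, so the agent's payoff equals the payoff from Comply: (21/23)·7 + (2/23)·11 = 169/23.

169/23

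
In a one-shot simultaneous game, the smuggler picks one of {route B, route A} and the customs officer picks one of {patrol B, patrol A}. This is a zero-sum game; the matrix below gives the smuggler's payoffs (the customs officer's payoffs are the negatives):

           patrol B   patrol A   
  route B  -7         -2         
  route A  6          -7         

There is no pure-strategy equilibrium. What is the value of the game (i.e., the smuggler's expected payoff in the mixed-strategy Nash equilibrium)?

In a mixed equilibrium the smuggler is indifferent between route B and route A; this condition fixes q.
  the smuggler's payoff to route B: q·(-7) + (1−q)·(-2) = -5q - 2
  the smuggler's payoff to route A: q·6 + (1−q)·(-7) = 13q - 7
  -5q - 2 = 13q - 7  ⇒  -18q = -5  ⇒  q = 5/18.
The value is the smuggler's expected payoff against this mix (using route B): (5/18)·(-7) + (13/18)·(-2) = -61/18.

v = -61/18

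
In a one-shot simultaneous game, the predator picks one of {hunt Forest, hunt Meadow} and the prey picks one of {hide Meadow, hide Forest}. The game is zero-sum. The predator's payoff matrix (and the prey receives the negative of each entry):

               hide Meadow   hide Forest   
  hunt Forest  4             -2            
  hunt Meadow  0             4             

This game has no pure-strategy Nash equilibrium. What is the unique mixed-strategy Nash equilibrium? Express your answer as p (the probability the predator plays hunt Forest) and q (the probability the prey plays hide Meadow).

p = 2/5, q = 3/5

The prey's indifference between hide Meadow and hide Forest determines the predator's mixing probability p:
  the prey's payoff from hide Meadow: p·(-4) + (1−p)·0 = -4p
  the prey's payoff from hide Forest: p·2 + (1−p)·(-4) = 6p - 4
  -4p = 6p - 4  ⇒  -10p = -4  ⇒  p = 2/5.
The prey's mix must leave the predator indifferent between hunt Forest and hunt Meadow.
  the predator's payoff from hunt Forest: q·4 + (1−q)·(-2) = 6q - 2
  the predator's payoff from hunt Meadow: q·0 + (1−q)·4 = -4q + 4
  6q - 2 = -4q + 4  ⇒  10q = 6  ⇒  q = 3/5.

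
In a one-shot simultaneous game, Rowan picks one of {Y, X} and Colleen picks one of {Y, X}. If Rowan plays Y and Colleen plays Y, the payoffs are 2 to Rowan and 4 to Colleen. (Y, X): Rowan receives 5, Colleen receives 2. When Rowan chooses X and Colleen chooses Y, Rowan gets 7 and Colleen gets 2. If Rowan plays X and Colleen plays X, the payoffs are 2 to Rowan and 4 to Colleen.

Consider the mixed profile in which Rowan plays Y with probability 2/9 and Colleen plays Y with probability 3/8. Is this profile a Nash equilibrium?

No

Given Rowan's mix p = 2/9, Colleen's payoff from Y is 22/9 but from X is 32/9. Colleen strictly prefers X, so Colleen would not mix.
So the proposed profile is not a Nash equilibrium.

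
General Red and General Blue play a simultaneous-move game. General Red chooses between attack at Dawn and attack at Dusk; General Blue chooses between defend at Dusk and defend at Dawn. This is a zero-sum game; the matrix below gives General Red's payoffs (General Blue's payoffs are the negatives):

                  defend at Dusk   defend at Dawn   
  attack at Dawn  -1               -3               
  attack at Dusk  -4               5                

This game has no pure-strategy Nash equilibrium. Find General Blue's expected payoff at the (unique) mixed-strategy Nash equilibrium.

Set General Blue's expected payoff from defend at Dusk equal to that from defend at Dawn:
  General Blue's payoff from defend at Dusk: p·1 + (1−p)·4 = -3p + 4
  General Blue's payoff from defend at Dawn: p·3 + (1−p)·(-5) = 8p - 5
  -3p + 4 = 8p - 5  ⇒  -11p = -9  ⇒  p = 9/11.
At equilibrium General Blue is indifferent across columns, so General Blue's payoff equals the payoff from defend at Dusk: (9/11)·1 + (2/11)·4 = 17/11.

17/11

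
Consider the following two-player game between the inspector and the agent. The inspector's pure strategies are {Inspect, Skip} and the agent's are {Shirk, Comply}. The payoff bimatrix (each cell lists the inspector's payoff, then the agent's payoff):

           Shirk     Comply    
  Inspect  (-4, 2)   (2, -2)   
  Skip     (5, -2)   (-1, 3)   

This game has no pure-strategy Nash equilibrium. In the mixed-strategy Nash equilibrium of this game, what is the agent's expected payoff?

2/9

The inspector's mix must leave the agent indifferent between Shirk and Comply.
  the agent's payoff from Shirk: p·2 + (1−p)·(-2) = 4p - 2
  the agent's payoff from Comply: p·(-2) + (1−p)·3 = -5p + 3
  4p - 2 = -5p + 3  ⇒  9p = 5  ⇒  p = 5/9.
At equilibrium the agent is indifferent across columns, so the agent's payoff equals the payoff from Shirk: (5/9)·2 + (4/9)·(-2) = 2/9.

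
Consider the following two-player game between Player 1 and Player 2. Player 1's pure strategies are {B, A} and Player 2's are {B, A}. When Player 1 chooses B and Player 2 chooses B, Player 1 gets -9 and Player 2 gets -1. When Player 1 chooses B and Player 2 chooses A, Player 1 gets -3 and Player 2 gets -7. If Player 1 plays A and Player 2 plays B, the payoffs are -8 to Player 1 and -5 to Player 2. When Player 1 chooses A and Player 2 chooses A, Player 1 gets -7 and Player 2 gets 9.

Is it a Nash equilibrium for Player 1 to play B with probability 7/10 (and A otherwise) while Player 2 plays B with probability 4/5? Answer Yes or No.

Yes

Check Player 2's indifference given Player 1's mix p = 7/10:
  payoff from B = -11/5; payoff from A = -11/5 — equal.
Check Player 1's indifference given Player 2's mix q = 4/5:
  payoff from B = -39/5; payoff from A = -39/5 — equal.
Both players are indifferent, so neither can profitably deviate.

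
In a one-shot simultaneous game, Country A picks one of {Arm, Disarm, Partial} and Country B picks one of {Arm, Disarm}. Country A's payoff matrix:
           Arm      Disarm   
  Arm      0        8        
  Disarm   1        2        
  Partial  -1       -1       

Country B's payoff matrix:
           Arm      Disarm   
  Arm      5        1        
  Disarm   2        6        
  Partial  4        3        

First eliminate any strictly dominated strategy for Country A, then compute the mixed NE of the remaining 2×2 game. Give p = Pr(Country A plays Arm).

Country A's strategy Partial is strictly dominated by Disarm: 1 > -1 and 2 > -1. Eliminate Partial.
Set Country B's expected payoff from Arm equal to that from Disarm:
  Country B's payoff from Arm: p·5 + (1−p)·2 = 3p + 2
  Country B's payoff from Disarm: p·1 + (1−p)·6 = -5p + 6
  3p + 2 = -5p + 6  ⇒  8p = 4  ⇒  p = 1/2.

p = 1/2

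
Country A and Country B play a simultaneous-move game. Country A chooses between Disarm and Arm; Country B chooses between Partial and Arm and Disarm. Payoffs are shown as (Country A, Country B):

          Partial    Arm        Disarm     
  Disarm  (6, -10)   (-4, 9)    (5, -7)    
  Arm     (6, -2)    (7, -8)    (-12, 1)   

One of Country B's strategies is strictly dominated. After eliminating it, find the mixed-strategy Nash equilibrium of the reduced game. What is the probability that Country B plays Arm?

q = 17/28

Country B's strategy Partial is strictly dominated by Disarm: -7 > -10 and 1 > -2. Eliminate Partial.
In a mixed equilibrium Country A is indifferent between Disarm and Arm; this condition fixes q.
  Country A's payoff to Disarm: q·(-4) + (1−q)·5 = -9q + 5
  Country A's payoff to Arm: q·7 + (1−q)·(-12) = 19q - 12
  -9q + 5 = 19q - 12  ⇒  -28q = -17  ⇒  q = 17/28.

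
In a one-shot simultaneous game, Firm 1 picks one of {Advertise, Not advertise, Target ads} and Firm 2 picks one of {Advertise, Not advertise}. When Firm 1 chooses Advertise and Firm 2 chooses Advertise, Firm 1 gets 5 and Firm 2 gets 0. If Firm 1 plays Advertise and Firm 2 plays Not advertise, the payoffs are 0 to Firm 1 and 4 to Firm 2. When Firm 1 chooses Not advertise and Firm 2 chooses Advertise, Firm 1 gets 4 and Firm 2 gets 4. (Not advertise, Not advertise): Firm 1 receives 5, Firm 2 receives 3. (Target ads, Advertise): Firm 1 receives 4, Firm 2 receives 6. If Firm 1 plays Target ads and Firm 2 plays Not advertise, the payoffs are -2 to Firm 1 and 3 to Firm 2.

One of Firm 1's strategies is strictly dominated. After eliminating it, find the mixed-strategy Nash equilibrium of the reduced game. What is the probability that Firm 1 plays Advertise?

p = 1/5

Firm 1's strategy Target ads is strictly dominated by Advertise: 5 > 4 and 0 > -2. Eliminate Target ads.
For Firm 2 to be willing to mix, Firm 2 must be indifferent between Advertise and Not advertise, which pins down Firm 1's mix.
  Firm 2's payoff from Advertise: p·0 + (1−p)·4 = -4p + 4
  Firm 2's payoff from Not advertise: p·4 + (1−p)·3 = p + 3
  -4p + 4 = p + 3  ⇒  -5p = -1  ⇒  p = 1/5.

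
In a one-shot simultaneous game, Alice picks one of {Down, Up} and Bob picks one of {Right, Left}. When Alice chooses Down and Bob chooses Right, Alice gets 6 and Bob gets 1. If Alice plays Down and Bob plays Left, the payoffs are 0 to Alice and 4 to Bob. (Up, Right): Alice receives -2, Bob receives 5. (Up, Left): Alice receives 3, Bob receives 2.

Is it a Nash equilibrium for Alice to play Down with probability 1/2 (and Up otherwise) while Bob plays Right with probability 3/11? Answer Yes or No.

Yes

Check Bob's indifference given Alice's mix p = 1/2:
  payoff from Right = 3; payoff from Left = 3 — equal.
Check Alice's indifference given Bob's mix q = 3/11:
  payoff from Down = 18/11; payoff from Up = 18/11 — equal.
Both players are indifferent, so neither can profitably deviate.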